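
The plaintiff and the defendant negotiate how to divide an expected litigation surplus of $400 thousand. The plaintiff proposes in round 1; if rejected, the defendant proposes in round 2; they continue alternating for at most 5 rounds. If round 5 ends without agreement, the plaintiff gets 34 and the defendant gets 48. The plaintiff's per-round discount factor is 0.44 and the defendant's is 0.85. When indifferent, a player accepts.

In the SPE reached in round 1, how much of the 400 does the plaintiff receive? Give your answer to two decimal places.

Round 5 (the plaintiff proposes): the defendant gets 48 if talks fail, so the plaintiff offers 48 and keeps 352.
Round 4 (the defendant proposes): the plaintiff can get 352 next round, worth 0.44 × 352 = 154.88 now, so the defendant offers 154.88, keeping 245.12.
Round 3 (the plaintiff proposes): the defendant can get 245.12 next round, worth 0.85 × 245.12 = 208.352 now. The plaintiff offers 208.352 and keeps 400 − 208.352 = 191.648.
Round 2 (the defendant proposes): the plaintiff can get 191.648 next round, worth 0.44 × 191.648 = 84.32512 now; the defendant offers that and keeps 315.67488.
Round 1 (the plaintiff proposes): the defendant can get 315.67488 next round, worth 0.85 × 315.67488 = 268.323648 now; the plaintiff offers that and keeps 131.676352.

131.68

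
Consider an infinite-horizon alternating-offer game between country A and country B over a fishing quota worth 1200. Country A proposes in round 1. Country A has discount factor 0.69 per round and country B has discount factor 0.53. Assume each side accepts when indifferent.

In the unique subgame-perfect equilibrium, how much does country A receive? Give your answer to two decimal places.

In a stationary SPE each proposer offers the other exactly their discounted continuation value.
If country A keeps x when proposing and country B keeps y when proposing, then x = 1200 − 0.53y and y = 1200 − 0.69x.
Solving: x = 1200(1 − 0.53) / (1 − 0.69·0.53) = 564 / 0.6343 ≈ 889.1692.
Country B gets 1200 − 889.1692 ≈ 310.8308.

889.17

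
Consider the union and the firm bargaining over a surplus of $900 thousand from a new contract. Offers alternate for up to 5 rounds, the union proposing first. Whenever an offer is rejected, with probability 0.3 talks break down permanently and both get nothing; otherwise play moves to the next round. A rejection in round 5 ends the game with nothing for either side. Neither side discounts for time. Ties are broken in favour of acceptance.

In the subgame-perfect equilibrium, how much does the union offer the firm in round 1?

281.61

Round 5 (the union proposes): the firm will accept anything ≥ 0, so the union offers 0 and keeps 900.
Round 4 (the firm proposes): rejecting gives the union an expected 0.7 × 900 = 630, so the firm offers 630, keeping 270.
Round 3 (the union proposes): rejecting gives the firm an expected 0.7 × 270 = 189. The union offers 189 and keeps 900 − 189 = 711.
Round 2 (the firm proposes): rejecting gives the union an expected 0.7 × 711 = 497.7. The firm offers 497.7 and keeps 900 − 497.7 = 402.3.
Round 1 (the union proposes): rejecting gives the firm an expected 0.7 × 402.3 = 281.61, so the union offers 281.61, keeping 618.39.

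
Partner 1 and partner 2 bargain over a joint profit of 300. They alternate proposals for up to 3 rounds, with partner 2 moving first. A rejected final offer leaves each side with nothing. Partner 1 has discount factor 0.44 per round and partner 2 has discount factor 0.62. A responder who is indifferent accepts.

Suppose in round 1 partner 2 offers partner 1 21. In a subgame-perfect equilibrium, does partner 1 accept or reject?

Round 3 (partner 2 proposes): partner 1 will accept anything ≥ 0, so partner 2 offers 0 and keeps 300.
Round 2 (partner 1 proposes): partner 2 can get 300 next round, worth 0.62 × 300 = 186 now, so partner 1 offers 186, keeping 114.
So by rejecting in round 1, partner 1 gets 114 next round, worth 0.44 × 114 = 50.16 now.
Offer 21 < 50.16, so partner 1 rejects.

Reject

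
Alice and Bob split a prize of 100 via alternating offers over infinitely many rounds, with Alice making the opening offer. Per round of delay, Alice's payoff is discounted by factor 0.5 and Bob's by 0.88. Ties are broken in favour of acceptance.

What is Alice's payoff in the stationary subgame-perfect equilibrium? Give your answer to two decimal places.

21.43

When Alice proposes, Bob accepts any offer worth at least 0.88 times what Bob would get by proposing next round; and vice versa.
This gives x = 100 − 0.88y and y = 100 − 0.5x, where x and y are each side's share when it proposes.
Hence (1 − 0.88·0.5)x = 100(1 − 0.88), i.e. 0.56·x = 12.
x ≈ 21.4286; Bob's share is 100 − x ≈ 78.5714.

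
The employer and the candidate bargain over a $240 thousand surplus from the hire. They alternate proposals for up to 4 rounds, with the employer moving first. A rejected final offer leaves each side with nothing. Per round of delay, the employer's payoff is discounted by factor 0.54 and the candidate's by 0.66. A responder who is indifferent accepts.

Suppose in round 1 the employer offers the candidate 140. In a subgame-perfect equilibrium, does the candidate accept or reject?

Accept

Work out the candidate's continuation value if the offer is rejected.
Round 4 (the candidate proposes): rejection yields 0 for the employer; the candidate offers 0 and keeps 240.
Round 3 (the employer proposes): the candidate can get 240 next round, worth 0.66 × 240 = 158.4 now, so the employer offers 158.4, keeping 81.6.
Round 2 (the candidate proposes): the employer can get 81.6 next round, worth 0.54 × 81.6 = 44.064 now, so the candidate offers 44.064, keeping 195.936.
So by rejecting in round 1, the candidate gets 195.936 next round, worth 0.66 × 195.936 = 129.31776 now.
Offer 140 ≥ 129.31776, so the candidate accepts.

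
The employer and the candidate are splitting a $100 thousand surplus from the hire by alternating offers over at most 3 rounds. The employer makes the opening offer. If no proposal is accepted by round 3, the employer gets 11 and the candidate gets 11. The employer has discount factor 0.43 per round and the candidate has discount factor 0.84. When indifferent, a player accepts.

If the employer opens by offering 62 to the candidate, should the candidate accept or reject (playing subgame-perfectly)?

Accept

Round 3 (the employer proposes): the candidate gets 11 if talks fail, so the employer offers 11 and keeps 89.
Round 2 (the candidate proposes): the employer can get 89 next round, worth 0.43 × 89 = 38.27 now; the candidate offers that and keeps 61.73.
So by rejecting in round 1, the candidate gets 61.73 next round, worth 0.84 × 61.73 = 51.8532 now.
Offer 62 ≥ 51.8532, so the candidate accepts.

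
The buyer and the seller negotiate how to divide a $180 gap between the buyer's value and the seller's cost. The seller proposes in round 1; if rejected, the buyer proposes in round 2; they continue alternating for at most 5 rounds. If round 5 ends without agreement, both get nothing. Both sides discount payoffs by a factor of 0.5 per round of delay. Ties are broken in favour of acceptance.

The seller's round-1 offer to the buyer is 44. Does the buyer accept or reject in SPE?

Round 5 (the seller proposes): the buyer will accept anything ≥ 0, so the seller offers 0 and keeps 180.
Round 4 (the buyer proposes): the seller can get 180 next round, worth 0.5 × 180 = 90 now. The buyer offers 90 and keeps 180 − 90 = 90.
Round 3 (the seller proposes): the buyer can get 90 next round, worth 0.5 × 90 = 45 now, so the seller offers 45, keeping 135.
Round 2 (the buyer proposes): the seller can get 135 next round, worth 0.5 × 135 = 67.5 now, so the buyer offers 67.5, keeping 112.5.
So by rejecting in round 1, the buyer gets 112.5 next round, worth 0.5 × 112.5 = 56.25 now.
Offer 44 < 56.25, so the buyer rejects.

Reject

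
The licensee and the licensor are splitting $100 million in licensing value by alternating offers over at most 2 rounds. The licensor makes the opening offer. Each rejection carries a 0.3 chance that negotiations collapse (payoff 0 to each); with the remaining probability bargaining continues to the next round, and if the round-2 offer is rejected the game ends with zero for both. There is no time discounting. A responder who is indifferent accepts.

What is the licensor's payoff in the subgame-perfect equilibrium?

Round 2 (the licensee proposes): the licensor will accept anything ≥ 0, so the licensee offers 0 and keeps 100.
Round 1 (the licensor proposes): rejecting gives the licensee an expected 0.7 × 100 = 70. The licensor offers 70 and keeps 100 − 70 = 30.

30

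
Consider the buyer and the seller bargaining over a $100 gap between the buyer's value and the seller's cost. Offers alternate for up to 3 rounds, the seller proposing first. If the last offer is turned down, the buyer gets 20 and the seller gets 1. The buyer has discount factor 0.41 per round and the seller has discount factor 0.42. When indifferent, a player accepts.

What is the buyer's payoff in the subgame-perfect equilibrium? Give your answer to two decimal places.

Round 3 (the seller proposes): the buyer gets 20 if talks fail, so the seller offers 20 and keeps 80.
Round 2 (the buyer proposes): the seller can get 80 next round, worth 0.42 × 80 = 33.6 now. The buyer offers 33.6 and keeps 100 − 33.6 = 66.4.
Round 1 (the seller proposes): the buyer can get 66.4 next round, worth 0.41 × 66.4 = 27.224 now; the seller offers that and keeps 72.776.

27.22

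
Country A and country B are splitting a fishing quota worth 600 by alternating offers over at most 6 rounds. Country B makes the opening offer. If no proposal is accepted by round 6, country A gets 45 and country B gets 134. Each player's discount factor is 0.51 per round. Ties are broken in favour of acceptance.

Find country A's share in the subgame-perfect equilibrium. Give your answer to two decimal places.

205.02

Round 6 (country A proposes): country B gets 134 if talks fail, so country A offers 134 and keeps 466.
Round 5 (country B proposes): country A can get 466 next round, worth 0.51 × 466 = 237.66 now; country B offers that and keeps 362.34.
Round 4 (country A proposes): country B can get 362.34 next round, worth 0.51 × 362.34 = 184.7934 now, so country A offers 184.7934, keeping 415.2066.
Round 3 (country B proposes): country A can get 415.2066 next round, worth 0.51 × 415.2066 = 211.755366 now, so country B offers 211.755366, keeping 388.244634.
Round 2 (country A proposes): country B can get 388.244634 next round, worth 0.51 × 388.244634 = 198.00476334 now. Country A offers 198.00476334 and keeps 600 − 198.00476334 = 401.99523666.
Round 1 (country B proposes): country A can get 401.99523666 next round, worth 0.51 × 401.99523666 = 205.0175706966 now. Country B offers 205.0175706966 and keeps 600 − 205.0175706966 = 394.9824293034.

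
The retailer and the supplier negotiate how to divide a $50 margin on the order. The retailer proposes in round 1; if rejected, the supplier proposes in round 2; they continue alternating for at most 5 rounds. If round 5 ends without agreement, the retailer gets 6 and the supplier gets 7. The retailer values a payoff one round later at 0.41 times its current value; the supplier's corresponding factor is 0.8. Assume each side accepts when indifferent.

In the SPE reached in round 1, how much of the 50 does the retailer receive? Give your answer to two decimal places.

17.91

Round 5 (the retailer proposes): the supplier gets 7 if talks fail, so the retailer offers 7 and keeps 43.
Round 4 (the supplier proposes): the retailer can get 43 next round, worth 0.41 × 43 = 17.63 now, so the supplier offers 17.63, keeping 32.37.
Round 3 (the retailer proposes): the supplier can get 32.37 next round, worth 0.8 × 32.37 = 25.896 now, so the retailer offers 25.896, keeping 24.104.
Round 2 (the supplier proposes): the retailer can get 24.104 next round, worth 0.41 × 24.104 = 9.88264 now. The supplier offers 9.88264 and keeps 50 − 9.88264 = 40.11736.
Round 1 (the retailer proposes): the supplier can get 40.11736 next round, worth 0.8 × 40.11736 = 32.093888 now, so the retailer offers 32.093888, keeping 17.906112.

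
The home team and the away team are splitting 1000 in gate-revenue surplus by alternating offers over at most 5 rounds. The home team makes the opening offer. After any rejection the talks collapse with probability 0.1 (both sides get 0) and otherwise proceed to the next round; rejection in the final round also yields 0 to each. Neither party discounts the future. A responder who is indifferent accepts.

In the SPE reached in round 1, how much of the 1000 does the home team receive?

837.1

Round 5 (the home team proposes): rejection yields 0 for the away team; the home team offers 0 and keeps 1000.
Round 4 (the away team proposes): rejecting gives the home team an expected 0.9 × 1000 = 900. The away team offers 900 and keeps 1000 − 900 = 100.
Round 3 (the home team proposes): rejecting gives the away team an expected 0.9 × 100 = 90, so the home team offers 90, keeping 910.
Round 2 (the away team proposes): rejecting gives the home team an expected 0.9 × 910 = 819; the away team offers that and keeps 181.
Round 1 (the home team proposes): rejecting gives the away team an expected 0.9 × 181 = 162.9; the home team offers that and keeps 837.1.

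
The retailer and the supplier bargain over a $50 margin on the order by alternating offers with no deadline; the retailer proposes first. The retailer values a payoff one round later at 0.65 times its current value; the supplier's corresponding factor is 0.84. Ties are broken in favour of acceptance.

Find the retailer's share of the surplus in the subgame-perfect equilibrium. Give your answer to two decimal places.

When the retailer proposes, the supplier accepts any offer worth at least 0.84 times what the supplier would get by proposing next round; and vice versa.
This gives x = 50 − 0.84y and y = 50 − 0.65x, where x and y are each side's share when it proposes.
Hence (1 − 0.84·0.65)x = 50(1 − 0.84), i.e. 0.454·x = 8.
x ≈ 17.6211; the supplier's share is 50 − x ≈ 32.3789.

17.62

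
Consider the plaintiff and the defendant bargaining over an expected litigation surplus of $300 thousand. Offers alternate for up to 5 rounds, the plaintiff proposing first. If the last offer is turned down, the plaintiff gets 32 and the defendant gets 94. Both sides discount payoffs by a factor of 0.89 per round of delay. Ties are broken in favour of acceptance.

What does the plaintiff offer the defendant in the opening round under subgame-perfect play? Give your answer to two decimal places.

Solve by backward induction from round 5.
Round 5 (the plaintiff proposes): the defendant gets 94 if talks fail, so the plaintiff offers 94 and keeps 206.
Round 4 (the defendant proposes): the plaintiff can get 206 next round, worth 0.89 × 206 = 183.34 now; the defendant offers that and keeps 116.66.
Round 3 (the plaintiff proposes): the defendant can get 116.66 next round, worth 0.89 × 116.66 = 103.8274 now. The plaintiff offers 103.8274 and keeps 300 − 103.8274 = 196.1726.
Round 2 (the defendant proposes): the plaintiff can get 196.1726 next round, worth 0.89 × 196.1726 = 174.593614 now, so the defendant offers 174.593614, keeping 125.406386.
Round 1 (the plaintiff proposes): the defendant can get 125.406386 next round, worth 0.89 × 125.406386 = 111.61168354 now. The plaintiff offers 111.61168354 and keeps 300 − 111.61168354 = 188.38831646.

111.61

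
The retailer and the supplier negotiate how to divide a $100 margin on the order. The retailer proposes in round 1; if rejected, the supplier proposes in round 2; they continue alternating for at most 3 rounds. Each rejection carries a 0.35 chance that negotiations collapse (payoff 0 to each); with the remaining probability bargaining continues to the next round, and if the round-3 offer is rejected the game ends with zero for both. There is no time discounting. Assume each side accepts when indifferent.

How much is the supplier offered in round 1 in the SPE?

By backward induction:
Round 3 (the retailer proposes): the supplier will accept anything ≥ 0, so the retailer offers 0 and keeps 100.
Round 2 (the supplier proposes): rejecting gives the retailer an expected 0.65 × 100 = 65; the supplier offers that and keeps 35.
Round 1 (the retailer proposes): rejecting gives the supplier an expected 0.65 × 35 = 22.75; the retailer offers that and keeps 77.25.

22.75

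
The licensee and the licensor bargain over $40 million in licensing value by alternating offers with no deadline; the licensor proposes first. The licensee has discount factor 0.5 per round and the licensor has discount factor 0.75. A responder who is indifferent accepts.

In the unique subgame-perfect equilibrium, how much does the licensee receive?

In a stationary SPE each proposer offers the other exactly their discounted continuation value.
If the licensor keeps x when proposing and the licensee keeps y when proposing, then x = 40 − 0.5y and y = 40 − 0.75x.
Solving: x = 40(1 − 0.5) / (1 − 0.75·0.5) = 20 / 0.625 = 32.
The licensee gets 40 − 32 = 8.

8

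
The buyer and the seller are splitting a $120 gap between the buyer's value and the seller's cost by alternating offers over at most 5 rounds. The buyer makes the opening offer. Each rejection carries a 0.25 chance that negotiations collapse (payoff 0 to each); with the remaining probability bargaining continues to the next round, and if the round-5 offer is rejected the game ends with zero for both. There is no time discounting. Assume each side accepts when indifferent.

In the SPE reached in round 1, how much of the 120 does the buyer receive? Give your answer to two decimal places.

Round 5 (the buyer proposes): the seller will accept anything ≥ 0, so the buyer offers 0 and keeps 120.
Round 4 (the seller proposes): rejecting gives the buyer an expected 0.75 × 120 = 90; the seller offers that and keeps 30.
Round 3 (the buyer proposes): rejecting gives the seller an expected 0.75 × 30 = 22.5; the buyer offers that and keeps 97.5.
Round 2 (the seller proposes): rejecting gives the buyer an expected 0.75 × 97.5 = 73.125; the seller offers that and keeps 46.875.
Round 1 (the buyer proposes): rejecting gives the seller an expected 0.75 × 46.875 = 35.15625, so the buyer offers 35.15625, keeping 84.84375.

84.84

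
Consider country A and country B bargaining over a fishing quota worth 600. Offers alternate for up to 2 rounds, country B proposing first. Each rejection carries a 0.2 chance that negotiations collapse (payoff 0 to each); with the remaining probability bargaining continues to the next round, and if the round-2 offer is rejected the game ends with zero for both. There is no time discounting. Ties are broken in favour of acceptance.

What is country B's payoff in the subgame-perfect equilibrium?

Round 2 (country A proposes): country B will accept anything ≥ 0, so country A offers 0 and keeps 600.
Round 1 (country B proposes): rejecting gives country A an expected 0.8 × 600 = 480, so country B offers 480, keeping 120.

120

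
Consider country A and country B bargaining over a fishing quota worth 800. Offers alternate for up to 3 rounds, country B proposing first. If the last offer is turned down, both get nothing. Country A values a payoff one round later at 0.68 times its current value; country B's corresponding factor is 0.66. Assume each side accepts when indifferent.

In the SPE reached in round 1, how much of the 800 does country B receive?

615.04

Round 3 (country B proposes): country A will accept anything ≥ 0, so country B offers 0 and keeps 800.
Round 2 (country A proposes): country B can get 800 next round, worth 0.66 × 800 = 528 now; country A offers that and keeps 272.
Round 1 (country B proposes): country A can get 272 next round, worth 0.68 × 272 = 184.96 now. Country B offers 184.96 and keeps 800 − 184.96 = 615.04.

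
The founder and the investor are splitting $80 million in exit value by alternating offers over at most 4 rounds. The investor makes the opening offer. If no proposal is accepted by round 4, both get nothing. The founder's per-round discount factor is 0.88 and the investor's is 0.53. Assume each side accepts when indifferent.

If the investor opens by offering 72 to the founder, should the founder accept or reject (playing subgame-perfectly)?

Round 4 (the founder proposes): the investor will accept anything ≥ 0, so the founder offers 0 and keeps 80.
Round 3 (the investor proposes): the founder can get 80 next round, worth 0.88 × 80 = 70.4 now; the investor offers that and keeps 9.6.
Round 2 (the founder proposes): the investor can get 9.6 next round, worth 0.53 × 9.6 = 5.088 now, so the founder offers 5.088, keeping 74.912.
So by rejecting in round 1, the founder gets 74.912 next round, worth 0.88 × 74.912 = 65.92256 now.
Offer 72 ≥ 65.92256, so the founder accepts.

Accept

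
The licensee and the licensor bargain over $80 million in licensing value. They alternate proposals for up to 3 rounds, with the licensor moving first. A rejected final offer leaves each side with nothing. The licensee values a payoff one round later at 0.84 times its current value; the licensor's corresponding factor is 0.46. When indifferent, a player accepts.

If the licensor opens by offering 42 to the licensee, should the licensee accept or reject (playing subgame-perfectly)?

Accept

Round 3 (the licensor proposes): rejection yields 0 for the licensee; the licensor offers 0 and keeps 80.
Round 2 (the licensee proposes): the licensor can get 80 next round, worth 0.46 × 80 = 36.8 now; the licensee offers that and keeps 43.2.
So by rejecting in round 1, the licensee gets 43.2 next round, worth 0.84 × 43.2 = 36.288 now.
Offer 42 ≥ 36.288, so the licensee accepts.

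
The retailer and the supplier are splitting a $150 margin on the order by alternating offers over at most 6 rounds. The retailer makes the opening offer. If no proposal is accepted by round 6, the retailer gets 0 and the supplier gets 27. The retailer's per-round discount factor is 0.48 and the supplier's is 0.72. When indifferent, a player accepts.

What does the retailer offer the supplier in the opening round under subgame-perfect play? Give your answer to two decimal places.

Round 6 (the supplier proposes): rejection yields 0 for the retailer; the supplier offers 0 and keeps 150.
Round 5 (the retailer proposes): the supplier can get 150 next round, worth 0.72 × 150 = 108 now, so the retailer offers 108, keeping 42.
Round 4 (the supplier proposes): the retailer can get 42 next round, worth 0.48 × 42 = 20.16 now, so the supplier offers 20.16, keeping 129.84.
Round 3 (the retailer proposes): the supplier can get 129.84 next round, worth 0.72 × 129.84 = 93.4848 now; the retailer offers that and keeps 56.5152.
Round 2 (the supplier proposes): the retailer can get 56.5152 next round, worth 0.48 × 56.5152 = 27.127296 now; the supplier offers that and keeps 122.872704.
Round 1 (the retailer proposes): the supplier can get 122.872704 next round, worth 0.72 × 122.872704 = 88.46834688 now. The retailer offers 88.46834688 and keeps 150 − 88.46834688 = 61.53165312.

88.47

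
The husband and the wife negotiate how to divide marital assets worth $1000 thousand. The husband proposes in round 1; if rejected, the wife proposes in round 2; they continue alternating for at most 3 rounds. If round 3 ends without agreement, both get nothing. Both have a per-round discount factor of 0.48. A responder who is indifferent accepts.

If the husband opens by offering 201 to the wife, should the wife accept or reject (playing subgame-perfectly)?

Work out the wife's continuation value if the offer is rejected.
Round 3 (the husband proposes): rejection yields 0 for the wife; the husband offers 0 and keeps 1000.
Round 2 (the wife proposes): the husband can get 1000 next round, worth 0.48 × 1000 = 480 now; the wife offers that and keeps 520.
So by rejecting in round 1, the wife gets 520 next round, worth 0.48 × 520 = 249.6 now.
Offer 201 < 249.6, so the wife rejects.

Reject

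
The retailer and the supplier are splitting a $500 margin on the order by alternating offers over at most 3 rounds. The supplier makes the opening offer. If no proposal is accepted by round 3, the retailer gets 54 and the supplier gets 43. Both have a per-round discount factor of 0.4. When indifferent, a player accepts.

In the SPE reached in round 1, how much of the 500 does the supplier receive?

By backward induction:
Round 3 (the supplier proposes): the retailer gets 54 if talks fail, so the supplier offers 54 and keeps 446.
Round 2 (the retailer proposes): the supplier can get 446 next round, worth 0.4 × 446 = 178.4 now, so the retailer offers 178.4, keeping 321.6.
Round 1 (the supplier proposes): the retailer can get 321.6 next round, worth 0.4 × 321.6 = 128.64 now, so the supplier offers 128.64, keeping 371.36.

371.36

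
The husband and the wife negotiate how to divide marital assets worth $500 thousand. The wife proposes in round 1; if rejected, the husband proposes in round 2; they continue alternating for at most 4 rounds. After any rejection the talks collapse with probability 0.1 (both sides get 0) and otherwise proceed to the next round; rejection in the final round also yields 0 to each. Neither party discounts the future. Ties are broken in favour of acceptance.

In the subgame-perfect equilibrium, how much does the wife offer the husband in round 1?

Round 4 (the husband proposes): the wife will accept anything ≥ 0, so the husband offers 0 and keeps 500.
Round 3 (the wife proposes): rejecting gives the husband an expected 0.9 × 500 = 450, so the wife offers 450, keeping 50.
Round 2 (the husband proposes): rejecting gives the wife an expected 0.9 × 50 = 45, so the husband offers 45, keeping 455.
Round 1 (the wife proposes): rejecting gives the husband an expected 0.9 × 455 = 409.5; the wife offers that and keeps 90.5.

409.5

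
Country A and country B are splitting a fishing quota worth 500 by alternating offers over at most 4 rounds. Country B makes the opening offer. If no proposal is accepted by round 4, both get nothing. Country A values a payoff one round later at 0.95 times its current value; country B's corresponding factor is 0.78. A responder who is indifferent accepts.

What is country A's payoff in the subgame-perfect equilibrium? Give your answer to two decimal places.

456.48

Work backward from the last round.
Round 4 (country A proposes): country B will accept anything ≥ 0, so country A offers 0 and keeps 500.
Round 3 (country B proposes): country A can get 500 next round, worth 0.95 × 500 = 475 now, so country B offers 475, keeping 25.
Round 2 (country A proposes): country B can get 25 next round, worth 0.78 × 25 = 19.5 now. Country A offers 19.5 and keeps 500 − 19.5 = 480.5.
Round 1 (country B proposes): country A can get 480.5 next round, worth 0.95 × 480.5 = 456.475 now; country B offers that and keeps 43.525.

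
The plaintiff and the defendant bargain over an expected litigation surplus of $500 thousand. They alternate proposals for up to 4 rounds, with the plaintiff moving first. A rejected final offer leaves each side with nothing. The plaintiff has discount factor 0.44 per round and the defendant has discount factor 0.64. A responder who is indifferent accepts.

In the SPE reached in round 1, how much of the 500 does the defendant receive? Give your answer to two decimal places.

Round 4 (the defendant proposes): rejection yields 0 for the plaintiff; the defendant offers 0 and keeps 500.
Round 3 (the plaintiff proposes): the defendant can get 500 next round, worth 0.64 × 500 = 320 now. The plaintiff offers 320 and keeps 500 − 320 = 180.
Round 2 (the defendant proposes): the plaintiff can get 180 next round, worth 0.44 × 180 = 79.2 now; the defendant offers that and keeps 420.8.
Round 1 (the plaintiff proposes): the defendant can get 420.8 next round, worth 0.64 × 420.8 = 269.312 now. The plaintiff offers 269.312 and keeps 500 − 269.312 = 230.688.

269.31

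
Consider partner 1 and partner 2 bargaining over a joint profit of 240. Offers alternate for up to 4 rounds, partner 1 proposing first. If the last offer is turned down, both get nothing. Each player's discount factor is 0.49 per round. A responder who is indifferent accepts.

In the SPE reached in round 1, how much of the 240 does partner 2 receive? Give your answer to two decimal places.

Round 4 (partner 2 proposes): rejection yields 0 for partner 1; partner 2 offers 0 and keeps 240.
Round 3 (partner 1 proposes): partner 2 can get 240 next round, worth 0.49 × 240 = 117.6 now, so partner 1 offers 117.6, keeping 122.4.
Round 2 (partner 2 proposes): partner 1 can get 122.4 next round, worth 0.49 × 122.4 = 59.976 now, so partner 2 offers 59.976, keeping 180.024.
Round 1 (partner 1 proposes): partner 2 can get 180.024 next round, worth 0.49 × 180.024 = 88.21176 now, so partner 1 offers 88.21176, keeping 151.78824.

88.21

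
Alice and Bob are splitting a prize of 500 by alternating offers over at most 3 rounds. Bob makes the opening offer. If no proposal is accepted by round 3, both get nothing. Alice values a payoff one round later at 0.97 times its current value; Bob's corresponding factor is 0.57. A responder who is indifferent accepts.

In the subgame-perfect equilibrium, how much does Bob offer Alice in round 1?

208.55

Round 3 (Bob proposes): Alice will accept anything ≥ 0, so Bob offers 0 and keeps 500.
Round 2 (Alice proposes): Bob can get 500 next round, worth 0.57 × 500 = 285 now, so Alice offers 285, keeping 215.
Round 1 (Bob proposes): Alice can get 215 next round, worth 0.97 × 215 = 208.55 now, so Bob offers 208.55, keeping 291.45.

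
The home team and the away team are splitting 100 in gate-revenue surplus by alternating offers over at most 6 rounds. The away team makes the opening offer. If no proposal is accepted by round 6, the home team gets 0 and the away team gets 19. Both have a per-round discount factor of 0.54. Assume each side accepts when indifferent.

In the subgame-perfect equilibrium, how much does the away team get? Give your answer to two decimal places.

64.20

Solve by backward induction from round 6.
Round 6 (the home team proposes): the away team gets 19 if talks fail, so the home team offers 19 and keeps 81.
Round 5 (the away team proposes): the home team can get 81 next round, worth 0.54 × 81 = 43.74 now. The away team offers 43.74 and keeps 100 − 43.74 = 56.26.
Round 4 (the home team proposes): the away team can get 56.26 next round, worth 0.54 × 56.26 = 30.3804 now, so the home team offers 30.3804, keeping 69.6196.
Round 3 (the away team proposes): the home team can get 69.6196 next round, worth 0.54 × 69.6196 = 37.594584 now; the away team offers that and keeps 62.405416.
Round 2 (the home team proposes): the away team can get 62.405416 next round, worth 0.54 × 62.405416 = 33.69892464 now, so the home team offers 33.69892464, keeping 66.30107536.
Round 1 (the away team proposes): the home team can get 66.30107536 next round, worth 0.54 × 66.30107536 = 35.8025806944 now. The away team offers 35.8025806944 and keeps 100 − 35.8025806944 = 64.1974193056.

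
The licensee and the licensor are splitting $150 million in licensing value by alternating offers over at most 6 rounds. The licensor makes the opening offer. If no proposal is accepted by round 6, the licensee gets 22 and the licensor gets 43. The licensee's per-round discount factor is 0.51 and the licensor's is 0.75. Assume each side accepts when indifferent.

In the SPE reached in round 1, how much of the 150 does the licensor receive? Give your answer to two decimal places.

By backward induction:
Round 6 (the licensee proposes): the licensor gets 43 if talks fail, so the licensee offers 43 and keeps 107.
Round 5 (the licensor proposes): the licensee can get 107 next round, worth 0.51 × 107 = 54.57 now; the licensor offers that and keeps 95.43.
Round 4 (the licensee proposes): the licensor can get 95.43 next round, worth 0.75 × 95.43 = 71.5725 now, so the licensee offers 71.5725, keeping 78.4275.
Round 3 (the licensor proposes): the licensee can get 78.4275 next round, worth 0.51 × 78.4275 = 39.998025 now, so the licensor offers 39.998025, keeping 110.001975.
Round 2 (the licensee proposes): the licensor can get 110.001975 next round, worth 0.75 × 110.001975 = 82.50148125 now. The licensee offers 82.50148125 and keeps 150 − 82.50148125 = 67.49851875.
Round 1 (the licensor proposes): the licensee can get 67.49851875 next round, worth 0.51 × 67.49851875 = 34.4242445625 now. The licensor offers 34.4242445625 and keeps 150 − 34.4242445625 = 115.5757554375.

115.58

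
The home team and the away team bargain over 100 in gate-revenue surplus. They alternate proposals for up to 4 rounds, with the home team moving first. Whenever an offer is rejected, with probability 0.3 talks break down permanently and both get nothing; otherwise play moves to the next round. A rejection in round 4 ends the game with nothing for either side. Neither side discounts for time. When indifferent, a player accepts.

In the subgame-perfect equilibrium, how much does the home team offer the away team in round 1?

55.3

Round 4 (the away team proposes): rejection yields 0 for the home team; the away team offers 0 and keeps 100.
Round 3 (the home team proposes): rejecting gives the away team an expected 0.7 × 100 = 70. The home team offers 70 and keeps 100 − 70 = 30.
Round 2 (the away team proposes): rejecting gives the home team an expected 0.7 × 30 = 21, so the away team offers 21, keeping 79.
Round 1 (the home team proposes): rejecting gives the away team an expected 0.7 × 79 = 55.3; the home team offers that and keeps 44.7.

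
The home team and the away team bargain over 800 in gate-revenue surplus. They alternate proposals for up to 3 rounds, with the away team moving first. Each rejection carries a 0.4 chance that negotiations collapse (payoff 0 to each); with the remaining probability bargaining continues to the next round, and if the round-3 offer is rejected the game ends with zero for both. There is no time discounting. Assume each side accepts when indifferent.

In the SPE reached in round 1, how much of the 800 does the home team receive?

192

By backward induction:
Round 3 (the away team proposes): the home team will accept anything ≥ 0, so the away team offers 0 and keeps 800.
Round 2 (the home team proposes): rejecting gives the away team an expected 0.6 × 800 = 480; the home team offers that and keeps 320.
Round 1 (the away team proposes): rejecting gives the home team an expected 0.6 × 320 = 192. The away team offers 192 and keeps 800 − 192 = 608.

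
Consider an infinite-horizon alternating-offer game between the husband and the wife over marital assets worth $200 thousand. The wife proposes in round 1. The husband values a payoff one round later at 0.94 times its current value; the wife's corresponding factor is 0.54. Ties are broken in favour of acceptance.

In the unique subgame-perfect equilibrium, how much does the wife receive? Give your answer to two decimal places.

Let x be the wife's share when the wife proposes and y be the husband's share when the husband proposes.
The husband accepts iff offered ≥ 0.94·y, so x = 200 − 0.94y. Symmetrically y = 200 − 0.54x.
Substituting: x = 200 − 0.94(200 − 0.54x), giving x(1 − 0.54·0.94) = 200(1 − 0.94).
So x = 200 × 0.06 / 0.4924 ≈ 24.3704, and the husband receives 200 − x ≈ 175.6296.

24.37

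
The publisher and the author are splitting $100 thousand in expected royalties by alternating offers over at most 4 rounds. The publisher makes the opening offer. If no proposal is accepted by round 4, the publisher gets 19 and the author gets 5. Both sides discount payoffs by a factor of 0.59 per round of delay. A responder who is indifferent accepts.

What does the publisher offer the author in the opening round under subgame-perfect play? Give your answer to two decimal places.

Solve by backward induction from round 4.
Round 4 (the author proposes): the publisher gets 19 if talks fail, so the author offers 19 and keeps 81.
Round 3 (the publisher proposes): the author can get 81 next round, worth 0.59 × 81 = 47.79 now, so the publisher offers 47.79, keeping 52.21.
Round 2 (the author proposes): the publisher can get 52.21 next round, worth 0.59 × 52.21 = 30.8039 now. The author offers 30.8039 and keeps 100 − 30.8039 = 69.1961.
Round 1 (the publisher proposes): the author can get 69.1961 next round, worth 0.59 × 69.1961 = 40.825699 now; the publisher offers that and keeps 59.174301.

40.83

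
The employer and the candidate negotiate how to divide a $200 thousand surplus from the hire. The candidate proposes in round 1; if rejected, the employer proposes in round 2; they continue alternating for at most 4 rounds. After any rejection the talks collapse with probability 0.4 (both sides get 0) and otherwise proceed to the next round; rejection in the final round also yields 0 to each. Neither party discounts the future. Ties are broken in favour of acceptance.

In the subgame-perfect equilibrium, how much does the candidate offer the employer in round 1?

91.2

Round 4 (the employer proposes): the candidate will accept anything ≥ 0, so the employer offers 0 and keeps 200.
Round 3 (the candidate proposes): rejecting gives the employer an expected 0.6 × 200 = 120. The candidate offers 120 and keeps 200 − 120 = 80.
Round 2 (the employer proposes): rejecting gives the candidate an expected 0.6 × 80 = 48, so the employer offers 48, keeping 152.
Round 1 (the candidate proposes): rejecting gives the employer an expected 0.6 × 152 = 91.2; the candidate offers that and keeps 108.8.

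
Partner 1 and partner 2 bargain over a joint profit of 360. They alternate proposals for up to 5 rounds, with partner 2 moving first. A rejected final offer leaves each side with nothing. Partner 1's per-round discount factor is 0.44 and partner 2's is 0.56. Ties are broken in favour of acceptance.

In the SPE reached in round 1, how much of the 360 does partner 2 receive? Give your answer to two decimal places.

By backward induction:
Round 5 (partner 2 proposes): partner 1 will accept anything ≥ 0, so partner 2 offers 0 and keeps 360.
Round 4 (partner 1 proposes): partner 2 can get 360 next round, worth 0.56 × 360 = 201.6 now, so partner 1 offers 201.6, keeping 158.4.
Round 3 (partner 2 proposes): partner 1 can get 158.4 next round, worth 0.44 × 158.4 = 69.696 now. Partner 2 offers 69.696 and keeps 360 − 69.696 = 290.304.
Round 2 (partner 1 proposes): partner 2 can get 290.304 next round, worth 0.56 × 290.304 = 162.57024 now, so partner 1 offers 162.57024, keeping 197.42976.
Round 1 (partner 2 proposes): partner 1 can get 197.42976 next round, worth 0.44 × 197.42976 = 86.8690944 now. Partner 2 offers 86.8690944 and keeps 360 − 86.8690944 = 273.1309056.

273.13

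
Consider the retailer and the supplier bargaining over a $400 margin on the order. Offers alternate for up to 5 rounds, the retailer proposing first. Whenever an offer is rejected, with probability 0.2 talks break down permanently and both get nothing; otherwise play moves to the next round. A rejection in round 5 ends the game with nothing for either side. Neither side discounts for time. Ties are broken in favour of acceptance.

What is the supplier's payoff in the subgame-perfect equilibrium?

104.96

Round 5 (the retailer proposes): rejection yields 0 for the supplier; the retailer offers 0 and keeps 400.
Round 4 (the supplier proposes): rejecting gives the retailer an expected 0.8 × 400 = 320; the supplier offers that and keeps 80.
Round 3 (the retailer proposes): rejecting gives the supplier an expected 0.8 × 80 = 64; the retailer offers that and keeps 336.
Round 2 (the supplier proposes): rejecting gives the retailer an expected 0.8 × 336 = 268.8. The supplier offers 268.8 and keeps 400 − 268.8 = 131.2.
Round 1 (the retailer proposes): rejecting gives the supplier an expected 0.8 × 131.2 = 104.96; the retailer offers that and keeps 295.04.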